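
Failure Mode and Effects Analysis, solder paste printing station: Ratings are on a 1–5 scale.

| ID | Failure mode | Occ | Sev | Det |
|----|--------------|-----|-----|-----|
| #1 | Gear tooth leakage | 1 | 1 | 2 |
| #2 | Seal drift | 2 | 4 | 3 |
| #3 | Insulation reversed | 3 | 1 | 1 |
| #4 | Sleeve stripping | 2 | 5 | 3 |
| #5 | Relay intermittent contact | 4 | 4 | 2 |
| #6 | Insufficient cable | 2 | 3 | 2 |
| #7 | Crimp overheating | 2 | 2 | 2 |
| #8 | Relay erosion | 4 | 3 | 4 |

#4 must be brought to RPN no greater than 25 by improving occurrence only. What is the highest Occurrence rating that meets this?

#4: S=5, O=2, D=3 → current RPN = 30.
Fixed product = 15. Need 15 × O ≤ 25, so O ≤ 25/15 = 1.67.
Maximum integer Occurrence rating = 1 (gives RPN 15; O=2 would give 30 > 25).

1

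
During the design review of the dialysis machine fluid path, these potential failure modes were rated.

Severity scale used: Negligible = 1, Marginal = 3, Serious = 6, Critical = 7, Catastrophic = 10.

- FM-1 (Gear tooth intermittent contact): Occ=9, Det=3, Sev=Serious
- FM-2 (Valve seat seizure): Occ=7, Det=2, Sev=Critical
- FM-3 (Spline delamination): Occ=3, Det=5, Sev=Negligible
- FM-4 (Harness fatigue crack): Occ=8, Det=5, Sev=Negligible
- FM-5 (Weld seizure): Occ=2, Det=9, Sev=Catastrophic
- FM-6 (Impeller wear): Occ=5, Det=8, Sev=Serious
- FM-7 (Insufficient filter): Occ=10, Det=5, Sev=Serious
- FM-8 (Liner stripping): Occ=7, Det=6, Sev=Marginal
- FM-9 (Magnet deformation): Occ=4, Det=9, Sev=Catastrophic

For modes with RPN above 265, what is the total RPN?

RPN = Severity × Occurrence × Detection:
  FM-1: 6 × 9 × 3 = 162
  FM-2: 7 × 7 × 2 = 98
  FM-3: 1 × 3 × 5 = 15
  FM-4: 1 × 8 × 5 = 40
  FM-5: 10 × 2 × 9 = 180
  FM-6: 6 × 5 × 8 = 240
  FM-7: 6 × 10 × 5 = 300
  FM-8: 3 × 7 × 6 = 126
  FM-9: 10 × 4 × 9 = 360
RPN > 265: FM-7 (300), FM-9 (360).
Sum: 300 + 360 = 660.

660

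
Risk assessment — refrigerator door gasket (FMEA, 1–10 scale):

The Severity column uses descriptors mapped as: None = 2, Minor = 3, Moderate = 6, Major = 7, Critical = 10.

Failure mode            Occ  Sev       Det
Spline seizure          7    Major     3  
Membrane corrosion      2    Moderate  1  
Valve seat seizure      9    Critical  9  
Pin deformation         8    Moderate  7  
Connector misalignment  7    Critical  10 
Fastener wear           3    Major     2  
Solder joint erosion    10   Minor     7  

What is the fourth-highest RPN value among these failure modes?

RPN = Severity × Occurrence × Detection:
  Spline seizure: 7 × 7 × 3 = 147
  Membrane corrosion: 6 × 2 × 1 = 12
  Valve seat seizure: 10 × 9 × 9 = 810
  Pin deformation: 6 × 8 × 7 = 336
  Connector misalignment: 10 × 7 × 10 = 700
  Fastener wear: 7 × 3 × 2 = 42
  Solder joint erosion: 3 × 10 × 7 = 210
Sorted descending: 810, 700, 336, 210, 147, 42, 12.
The fourth-highest RPN is 210 (Solder joint erosion).

210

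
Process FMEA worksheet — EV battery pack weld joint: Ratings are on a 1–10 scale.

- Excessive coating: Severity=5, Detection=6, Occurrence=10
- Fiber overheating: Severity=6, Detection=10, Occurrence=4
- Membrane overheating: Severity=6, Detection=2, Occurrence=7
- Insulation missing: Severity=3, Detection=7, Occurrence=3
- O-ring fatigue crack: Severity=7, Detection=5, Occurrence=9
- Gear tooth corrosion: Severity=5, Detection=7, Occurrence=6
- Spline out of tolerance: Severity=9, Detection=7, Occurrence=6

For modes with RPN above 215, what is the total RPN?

RPN = Severity × Occurrence × Detection:
  Excessive coating: 5 × 10 × 6 = 300
  Fiber overheating: 6 × 4 × 10 = 240
  Membrane overheating: 6 × 7 × 2 = 84
  Insulation missing: 3 × 3 × 7 = 63
  O-ring fatigue crack: 7 × 9 × 5 = 315
  Gear tooth corrosion: 5 × 6 × 7 = 210
  Spline out of tolerance: 9 × 6 × 7 = 378
RPN > 215: Excessive coating (300), Fiber overheating (240), O-ring fatigue crack (315), Spline out of tolerance (378).
Sum: 300 + 240 + 315 + 378 = 1233.

1233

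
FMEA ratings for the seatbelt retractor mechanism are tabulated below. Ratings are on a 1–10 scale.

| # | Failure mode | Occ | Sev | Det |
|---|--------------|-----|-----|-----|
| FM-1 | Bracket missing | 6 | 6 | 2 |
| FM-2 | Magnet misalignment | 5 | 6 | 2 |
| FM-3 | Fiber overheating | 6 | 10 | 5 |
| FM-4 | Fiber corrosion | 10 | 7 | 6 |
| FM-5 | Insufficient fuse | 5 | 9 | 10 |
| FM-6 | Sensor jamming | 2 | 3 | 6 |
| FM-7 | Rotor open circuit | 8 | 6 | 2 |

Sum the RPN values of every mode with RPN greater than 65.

1338

RPN = Severity × Occurrence × Detection:
  FM-1: 6 × 6 × 2 = 72
  FM-2: 6 × 5 × 2 = 60
  FM-3: 10 × 6 × 5 = 300
  FM-4: 7 × 10 × 6 = 420
  FM-5: 9 × 5 × 10 = 450
  FM-6: 3 × 2 × 6 = 36
  FM-7: 6 × 8 × 2 = 96
RPN > 65: FM-1 (72), FM-3 (300), FM-4 (420), FM-5 (450), FM-7 (96).
Sum: 72 + 300 + 420 + 450 + 96 = 1338.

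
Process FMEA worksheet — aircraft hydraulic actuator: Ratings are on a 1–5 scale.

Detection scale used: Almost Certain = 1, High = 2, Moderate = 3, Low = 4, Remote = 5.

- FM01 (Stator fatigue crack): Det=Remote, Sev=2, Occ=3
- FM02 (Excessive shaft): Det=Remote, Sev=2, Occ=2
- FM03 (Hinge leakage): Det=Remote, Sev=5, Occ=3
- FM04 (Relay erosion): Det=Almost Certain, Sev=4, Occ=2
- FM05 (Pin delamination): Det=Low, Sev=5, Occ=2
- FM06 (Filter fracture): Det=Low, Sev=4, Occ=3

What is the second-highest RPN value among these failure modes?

48

RPN = Severity × Occurrence × Detection:
  FM01: 2 × 3 × 5 = 30
  FM02: 2 × 2 × 5 = 20
  FM03: 5 × 3 × 5 = 75
  FM04: 4 × 2 × 1 = 8
  FM05: 5 × 2 × 4 = 40
  FM06: 4 × 3 × 4 = 48
Sorted descending: 75, 48, 40, 30, 20, 8.
The second-highest RPN is 48 (FM06).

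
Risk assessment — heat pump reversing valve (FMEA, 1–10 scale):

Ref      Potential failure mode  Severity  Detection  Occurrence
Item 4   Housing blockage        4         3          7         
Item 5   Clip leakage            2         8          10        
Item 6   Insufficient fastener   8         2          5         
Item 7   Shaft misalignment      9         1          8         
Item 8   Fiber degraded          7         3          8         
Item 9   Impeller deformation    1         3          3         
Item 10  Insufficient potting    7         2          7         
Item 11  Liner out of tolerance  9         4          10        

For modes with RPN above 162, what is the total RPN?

528

RPN = Severity × Occurrence × Detection:
  Item 4: 4 × 7 × 3 = 84
  Item 5: 2 × 10 × 8 = 160
  Item 6: 8 × 5 × 2 = 80
  Item 7: 9 × 8 × 1 = 72
  Item 8: 7 × 8 × 3 = 168
  Item 9: 1 × 3 × 3 = 9
  Item 10: 7 × 7 × 2 = 98
  Item 11: 9 × 10 × 4 = 360
RPN > 162: Item 8 (168), Item 11 (360).
Sum: 168 + 360 = 528.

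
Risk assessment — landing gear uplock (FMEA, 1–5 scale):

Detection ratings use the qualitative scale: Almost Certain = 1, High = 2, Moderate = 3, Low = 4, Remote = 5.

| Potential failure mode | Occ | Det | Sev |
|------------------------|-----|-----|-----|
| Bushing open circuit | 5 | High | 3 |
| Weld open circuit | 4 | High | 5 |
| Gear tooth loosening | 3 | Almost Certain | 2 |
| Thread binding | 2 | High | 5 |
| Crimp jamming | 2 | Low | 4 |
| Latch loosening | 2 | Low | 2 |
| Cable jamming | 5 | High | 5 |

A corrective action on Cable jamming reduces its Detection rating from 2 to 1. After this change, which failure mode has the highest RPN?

Weld open circuit

RPN = Severity × Occurrence × Detection:
  Bushing open circuit: 3 × 5 × 2 = 30
  Weld open circuit: 5 × 4 × 2 = 40
  Gear tooth loosening: 2 × 3 × 1 = 6
  Thread binding: 5 × 2 × 2 = 20
  Crimp jamming: 4 × 2 × 4 = 32
  Latch loosening: 2 × 2 × 4 = 16
  Cable jamming: 5 × 5 × 2 = 50
After action: Cable jamming → 5 × 5 × 1 = 25.
Revised RPNs: Weld open circuit=40, Crimp jamming=32, Bushing open circuit=30, Cable jamming=25, Thread binding=20, Latch loosening=16, Gear tooth loosening=6.
Highest is now Weld open circuit (40).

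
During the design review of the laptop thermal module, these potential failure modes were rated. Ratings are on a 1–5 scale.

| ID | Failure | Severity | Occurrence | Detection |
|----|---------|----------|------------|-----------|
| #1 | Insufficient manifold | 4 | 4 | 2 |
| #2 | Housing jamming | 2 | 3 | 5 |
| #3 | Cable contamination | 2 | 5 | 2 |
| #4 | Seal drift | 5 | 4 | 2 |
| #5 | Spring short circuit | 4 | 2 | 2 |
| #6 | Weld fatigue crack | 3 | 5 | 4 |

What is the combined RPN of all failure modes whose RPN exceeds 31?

RPN = Severity × Occurrence × Detection:
  #1: 4 × 4 × 2 = 32
  #2: 2 × 3 × 5 = 30
  #3: 2 × 5 × 2 = 20
  #4: 5 × 4 × 2 = 40
  #5: 4 × 2 × 2 = 16
  #6: 3 × 5 × 4 = 60
RPN > 31: #1 (32), #4 (40), #6 (60).
Sum: 32 + 40 + 60 = 132.

132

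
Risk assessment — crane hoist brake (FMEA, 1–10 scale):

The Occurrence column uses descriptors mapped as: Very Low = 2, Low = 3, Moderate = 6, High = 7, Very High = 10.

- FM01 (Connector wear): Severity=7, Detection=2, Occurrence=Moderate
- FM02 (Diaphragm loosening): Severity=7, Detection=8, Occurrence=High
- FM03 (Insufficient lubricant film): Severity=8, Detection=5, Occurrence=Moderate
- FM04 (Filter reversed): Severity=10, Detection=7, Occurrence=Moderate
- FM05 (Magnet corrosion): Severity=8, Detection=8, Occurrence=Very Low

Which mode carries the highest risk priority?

FM04

RPN = Severity × Occurrence × Detection:
  FM01: 7 × 6 × 2 = 84
  FM02: 7 × 7 × 8 = 392
  FM03: 8 × 6 × 5 = 240
  FM04: 10 × 6 × 7 = 420
  FM05: 8 × 2 × 8 = 128
Highest RPN is 420 → FM04.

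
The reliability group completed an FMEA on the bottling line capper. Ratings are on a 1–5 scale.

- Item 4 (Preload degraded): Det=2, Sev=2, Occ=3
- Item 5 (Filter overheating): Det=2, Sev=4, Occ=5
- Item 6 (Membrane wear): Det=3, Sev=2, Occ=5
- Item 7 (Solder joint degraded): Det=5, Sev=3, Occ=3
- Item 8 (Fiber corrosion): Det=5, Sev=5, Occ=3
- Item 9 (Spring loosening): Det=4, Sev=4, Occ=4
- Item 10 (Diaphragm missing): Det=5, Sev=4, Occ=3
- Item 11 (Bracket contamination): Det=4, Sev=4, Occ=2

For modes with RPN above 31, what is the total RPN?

316

RPN = Severity × Occurrence × Detection:
  Item 4: 2 × 3 × 2 = 12
  Item 5: 4 × 5 × 2 = 40
  Item 6: 2 × 5 × 3 = 30
  Item 7: 3 × 3 × 5 = 45
  Item 8: 5 × 3 × 5 = 75
  Item 9: 4 × 4 × 4 = 64
  Item 10: 4 × 3 × 5 = 60
  Item 11: 4 × 2 × 4 = 32
RPN > 31: Item 5 (40), Item 7 (45), Item 8 (75), Item 9 (64), Item 10 (60), Item 11 (32).
Sum: 40 + 45 + 75 + 64 + 60 + 32 = 316.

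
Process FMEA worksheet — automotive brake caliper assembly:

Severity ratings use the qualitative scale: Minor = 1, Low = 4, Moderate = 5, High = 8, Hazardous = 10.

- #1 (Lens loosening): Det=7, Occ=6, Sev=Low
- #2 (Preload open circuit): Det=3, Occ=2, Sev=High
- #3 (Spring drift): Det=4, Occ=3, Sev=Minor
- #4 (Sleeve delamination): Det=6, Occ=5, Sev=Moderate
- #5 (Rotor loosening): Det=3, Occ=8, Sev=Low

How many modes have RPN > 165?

RPN = Severity × Occurrence × Detection:
  #1: 4 × 6 × 7 = 168
  #2: 8 × 2 × 3 = 48
  #3: 1 × 3 × 4 = 12
  #4: 5 × 5 × 6 = 150
  #5: 4 × 8 × 3 = 96
Modes with RPN > 165: #1 (168) → 1.

1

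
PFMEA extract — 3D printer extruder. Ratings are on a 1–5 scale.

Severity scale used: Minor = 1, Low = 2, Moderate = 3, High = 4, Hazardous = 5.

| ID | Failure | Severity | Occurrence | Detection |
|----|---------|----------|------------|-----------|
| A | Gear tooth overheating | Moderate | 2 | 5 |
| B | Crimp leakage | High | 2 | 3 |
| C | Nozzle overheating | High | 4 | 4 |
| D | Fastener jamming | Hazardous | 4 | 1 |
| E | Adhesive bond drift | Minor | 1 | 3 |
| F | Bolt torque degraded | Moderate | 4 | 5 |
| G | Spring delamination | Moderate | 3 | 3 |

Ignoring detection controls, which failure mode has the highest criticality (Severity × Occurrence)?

D

Criticality = Severity × Occurrence:
  A: 3 × 2 = 6
  B: 4 × 2 = 8
  C: 4 × 4 = 16
  D: 5 × 4 = 20
  E: 1 × 1 = 1
  F: 3 × 4 = 12
  G: 3 × 3 = 9
Highest criticality is 20 → D.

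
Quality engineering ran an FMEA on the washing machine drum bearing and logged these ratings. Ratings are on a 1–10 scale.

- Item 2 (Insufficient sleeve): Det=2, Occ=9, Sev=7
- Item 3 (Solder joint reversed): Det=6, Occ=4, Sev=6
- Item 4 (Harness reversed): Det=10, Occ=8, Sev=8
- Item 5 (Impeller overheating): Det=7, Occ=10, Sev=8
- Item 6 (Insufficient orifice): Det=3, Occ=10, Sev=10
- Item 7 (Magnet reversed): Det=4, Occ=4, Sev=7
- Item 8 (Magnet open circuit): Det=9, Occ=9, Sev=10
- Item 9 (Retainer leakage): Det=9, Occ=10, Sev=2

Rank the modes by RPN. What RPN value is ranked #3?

560

RPN = Severity × Occurrence × Detection:
  Item 2: 7 × 9 × 2 = 126
  Item 3: 6 × 4 × 6 = 144
  Item 4: 8 × 8 × 10 = 640
  Item 5: 8 × 10 × 7 = 560
  Item 6: 10 × 10 × 3 = 300
  Item 7: 7 × 4 × 4 = 112
  Item 8: 10 × 9 × 9 = 810
  Item 9: 2 × 10 × 9 = 180
Sorted descending: 810, 640, 560, 300, 180, 144, 126, 112.
The third-highest RPN is 560 (Item 5).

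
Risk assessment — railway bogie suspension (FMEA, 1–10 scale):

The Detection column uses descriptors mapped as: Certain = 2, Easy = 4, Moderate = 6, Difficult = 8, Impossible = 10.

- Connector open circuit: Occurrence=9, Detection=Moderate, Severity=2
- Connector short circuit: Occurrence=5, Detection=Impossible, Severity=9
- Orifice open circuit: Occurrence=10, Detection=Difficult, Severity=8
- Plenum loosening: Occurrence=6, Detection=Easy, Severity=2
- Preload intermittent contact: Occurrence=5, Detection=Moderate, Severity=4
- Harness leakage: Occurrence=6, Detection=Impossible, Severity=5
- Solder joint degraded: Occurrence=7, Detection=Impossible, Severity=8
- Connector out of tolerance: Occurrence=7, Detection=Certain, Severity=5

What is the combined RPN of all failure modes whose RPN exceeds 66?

2248

RPN = Severity × Occurrence × Detection:
  Connector open circuit: 2 × 9 × 6 = 108
  Connector short circuit: 9 × 5 × 10 = 450
  Orifice open circuit: 8 × 10 × 8 = 640
  Plenum loosening: 2 × 6 × 4 = 48
  Preload intermittent contact: 4 × 5 × 6 = 120
  Harness leakage: 5 × 6 × 10 = 300
  Solder joint degraded: 8 × 7 × 10 = 560
  Connector out of tolerance: 5 × 7 × 2 = 70
RPN > 66: Connector open circuit (108), Connector short circuit (450), Orifice open circuit (640), Preload intermittent contact (120), Harness leakage (300), Solder joint degraded (560), Connector out of tolerance (70).
Sum: 108 + 450 + 640 + 120 + 300 + 560 + 70 = 2248.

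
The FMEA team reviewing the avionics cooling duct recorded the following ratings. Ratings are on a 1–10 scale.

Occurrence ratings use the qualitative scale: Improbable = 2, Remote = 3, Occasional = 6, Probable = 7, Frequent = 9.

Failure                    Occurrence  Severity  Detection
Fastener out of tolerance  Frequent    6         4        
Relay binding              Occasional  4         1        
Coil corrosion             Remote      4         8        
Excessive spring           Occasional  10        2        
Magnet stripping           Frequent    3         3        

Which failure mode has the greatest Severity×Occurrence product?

Excessive spring

Criticality = Severity × Occurrence:
  Fastener out of tolerance: 6 × 9 = 54
  Relay binding: 4 × 6 = 24
  Coil corrosion: 4 × 3 = 12
  Excessive spring: 10 × 6 = 60
  Magnet stripping: 3 × 9 = 27
Highest criticality is 60 → Excessive spring.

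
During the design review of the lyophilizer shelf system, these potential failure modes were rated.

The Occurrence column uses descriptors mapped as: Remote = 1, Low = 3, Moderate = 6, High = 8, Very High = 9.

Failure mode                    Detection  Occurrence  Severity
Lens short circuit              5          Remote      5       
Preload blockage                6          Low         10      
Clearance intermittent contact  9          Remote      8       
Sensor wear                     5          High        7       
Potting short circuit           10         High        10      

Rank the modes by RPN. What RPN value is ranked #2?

RPN = Severity × Occurrence × Detection:
  Lens short circuit: 5 × 1 × 5 = 25
  Preload blockage: 10 × 3 × 6 = 180
  Clearance intermittent contact: 8 × 1 × 9 = 72
  Sensor wear: 7 × 8 × 5 = 280
  Potting short circuit: 10 × 8 × 10 = 800
Sorted descending: 800, 280, 180, 72, 25.
The second-highest RPN is 280 (Sensor wear).

280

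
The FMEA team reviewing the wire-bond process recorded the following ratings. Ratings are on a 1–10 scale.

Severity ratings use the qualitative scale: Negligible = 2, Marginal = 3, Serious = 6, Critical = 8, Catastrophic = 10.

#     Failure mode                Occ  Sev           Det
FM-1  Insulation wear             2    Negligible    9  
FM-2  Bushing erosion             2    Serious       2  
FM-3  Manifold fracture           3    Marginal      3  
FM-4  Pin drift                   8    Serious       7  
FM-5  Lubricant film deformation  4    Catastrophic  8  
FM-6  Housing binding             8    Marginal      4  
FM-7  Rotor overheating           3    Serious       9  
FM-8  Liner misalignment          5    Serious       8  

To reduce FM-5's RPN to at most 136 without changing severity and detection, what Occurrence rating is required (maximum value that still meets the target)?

FM-5: S=10, O=4, D=8 → current RPN = 320.
Fixed product = 80. Need 80 × O ≤ 136, so O ≤ 136/80 = 1.70.
Maximum integer Occurrence rating = 1 (gives RPN 80; O=2 would give 160 > 136).

1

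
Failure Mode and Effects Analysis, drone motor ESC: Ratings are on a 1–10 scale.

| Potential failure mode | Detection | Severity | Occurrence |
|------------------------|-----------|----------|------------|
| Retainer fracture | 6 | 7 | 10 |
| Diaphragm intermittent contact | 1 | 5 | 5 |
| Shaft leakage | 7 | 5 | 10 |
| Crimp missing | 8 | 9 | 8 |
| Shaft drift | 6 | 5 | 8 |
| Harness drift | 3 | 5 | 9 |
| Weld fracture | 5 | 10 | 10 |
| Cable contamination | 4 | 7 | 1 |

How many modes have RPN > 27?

RPN = Severity × Occurrence × Detection:
  Retainer fracture: 7 × 10 × 6 = 420
  Diaphragm intermittent contact: 5 × 5 × 1 = 25
  Shaft leakage: 5 × 10 × 7 = 350
  Crimp missing: 9 × 8 × 8 = 576
  Shaft drift: 5 × 8 × 6 = 240
  Harness drift: 5 × 9 × 3 = 135
  Weld fracture: 10 × 10 × 5 = 500
  Cable contamination: 7 × 1 × 4 = 28
Modes with RPN > 27: Retainer fracture (420), Shaft leakage (350), Crimp missing (576), Shaft drift (240), Harness drift (135), Weld fracture (500), Cable contamination (28) → 7.

7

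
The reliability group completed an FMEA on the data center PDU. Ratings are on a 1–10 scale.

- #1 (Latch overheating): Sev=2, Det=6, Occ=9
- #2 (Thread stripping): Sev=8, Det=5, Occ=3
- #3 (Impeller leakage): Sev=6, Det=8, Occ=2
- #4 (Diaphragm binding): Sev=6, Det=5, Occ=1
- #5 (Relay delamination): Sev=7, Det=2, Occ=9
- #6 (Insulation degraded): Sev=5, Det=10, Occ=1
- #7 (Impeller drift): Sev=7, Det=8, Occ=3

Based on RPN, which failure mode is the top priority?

#7

RPN = Severity × Occurrence × Detection:
  #1: 2 × 9 × 6 = 108
  #2: 8 × 3 × 5 = 120
  #3: 6 × 2 × 8 = 96
  #4: 6 × 1 × 5 = 30
  #5: 7 × 9 × 2 = 126
  #6: 5 × 1 × 10 = 50
  #7: 7 × 3 × 8 = 168
Highest RPN is 168 → #7.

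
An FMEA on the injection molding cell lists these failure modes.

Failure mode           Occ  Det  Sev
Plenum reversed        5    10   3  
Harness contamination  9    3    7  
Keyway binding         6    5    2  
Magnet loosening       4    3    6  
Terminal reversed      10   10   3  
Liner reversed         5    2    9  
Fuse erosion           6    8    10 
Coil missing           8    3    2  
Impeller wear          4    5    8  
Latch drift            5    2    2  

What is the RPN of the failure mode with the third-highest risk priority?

RPN = Severity × Occurrence × Detection:
  Plenum reversed: 3 × 5 × 10 = 150
  Harness contamination: 7 × 9 × 3 = 189
  Keyway binding: 2 × 6 × 5 = 60
  Magnet loosening: 6 × 4 × 3 = 72
  Terminal reversed: 3 × 10 × 10 = 300
  Liner reversed: 9 × 5 × 2 = 90
  Fuse erosion: 10 × 6 × 8 = 480
  Coil missing: 2 × 8 × 3 = 48
  Impeller wear: 8 × 4 × 5 = 160
  Latch drift: 2 × 5 × 2 = 20
Sorted descending: 480, 300, 189, 160, 150, 90, 72, 60, 48, 20.
The third-highest RPN is 189 (Harness contamination).

189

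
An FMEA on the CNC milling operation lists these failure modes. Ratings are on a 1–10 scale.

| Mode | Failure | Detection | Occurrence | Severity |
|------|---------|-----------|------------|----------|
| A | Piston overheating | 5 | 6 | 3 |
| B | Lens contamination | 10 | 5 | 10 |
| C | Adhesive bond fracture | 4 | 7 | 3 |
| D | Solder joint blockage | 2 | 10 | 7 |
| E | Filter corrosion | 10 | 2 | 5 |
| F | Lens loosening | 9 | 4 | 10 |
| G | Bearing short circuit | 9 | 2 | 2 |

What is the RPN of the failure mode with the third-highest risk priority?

RPN = Severity × Occurrence × Detection:
  A: 3 × 6 × 5 = 90
  B: 10 × 5 × 10 = 500
  C: 3 × 7 × 4 = 84
  D: 7 × 10 × 2 = 140
  E: 5 × 2 × 10 = 100
  F: 10 × 4 × 9 = 360
  G: 2 × 2 × 9 = 36
Sorted descending: 500, 360, 140, 100, 90, 84, 36.
The third-highest RPN is 140 (D).

140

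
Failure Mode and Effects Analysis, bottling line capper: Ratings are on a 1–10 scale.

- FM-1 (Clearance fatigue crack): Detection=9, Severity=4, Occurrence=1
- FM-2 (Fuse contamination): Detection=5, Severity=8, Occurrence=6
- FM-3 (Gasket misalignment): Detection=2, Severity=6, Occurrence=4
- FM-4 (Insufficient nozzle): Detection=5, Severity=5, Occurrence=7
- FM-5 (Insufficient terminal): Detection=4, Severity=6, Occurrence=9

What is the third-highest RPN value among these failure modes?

RPN = Severity × Occurrence × Detection:
  FM-1: 4 × 1 × 9 = 36
  FM-2: 8 × 6 × 5 = 240
  FM-3: 6 × 4 × 2 = 48
  FM-4: 5 × 7 × 5 = 175
  FM-5: 6 × 9 × 4 = 216
Sorted descending: 240, 216, 175, 48, 36.
The third-highest RPN is 175 (FM-4).

175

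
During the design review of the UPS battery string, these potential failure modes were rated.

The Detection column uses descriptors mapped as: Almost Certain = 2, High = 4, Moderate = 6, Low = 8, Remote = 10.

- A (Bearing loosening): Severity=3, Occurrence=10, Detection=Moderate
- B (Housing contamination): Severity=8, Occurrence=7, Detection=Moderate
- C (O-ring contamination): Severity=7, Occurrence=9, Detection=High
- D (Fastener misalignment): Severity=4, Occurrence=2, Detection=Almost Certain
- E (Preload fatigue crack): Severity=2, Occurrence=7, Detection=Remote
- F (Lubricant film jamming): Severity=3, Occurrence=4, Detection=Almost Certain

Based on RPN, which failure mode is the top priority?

B

RPN = Severity × Occurrence × Detection:
  A: 3 × 10 × 6 = 180
  B: 8 × 7 × 6 = 336
  C: 7 × 9 × 4 = 252
  D: 4 × 2 × 2 = 16
  E: 2 × 7 × 10 = 140
  F: 3 × 4 × 2 = 24
Highest RPN is 336 → B.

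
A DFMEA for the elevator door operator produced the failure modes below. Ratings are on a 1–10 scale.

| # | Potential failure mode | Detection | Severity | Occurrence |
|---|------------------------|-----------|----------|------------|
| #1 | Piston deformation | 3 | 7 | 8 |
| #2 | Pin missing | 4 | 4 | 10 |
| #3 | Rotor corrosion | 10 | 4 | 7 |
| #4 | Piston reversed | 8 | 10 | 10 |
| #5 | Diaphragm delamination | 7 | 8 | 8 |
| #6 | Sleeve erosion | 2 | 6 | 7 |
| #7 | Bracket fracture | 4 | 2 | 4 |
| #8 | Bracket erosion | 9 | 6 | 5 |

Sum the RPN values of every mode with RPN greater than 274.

RPN = Severity × Occurrence × Detection:
  #1: 7 × 8 × 3 = 168
  #2: 4 × 10 × 4 = 160
  #3: 4 × 7 × 10 = 280
  #4: 10 × 10 × 8 = 800
  #5: 8 × 8 × 7 = 448
  #6: 6 × 7 × 2 = 84
  #7: 2 × 4 × 4 = 32
  #8: 6 × 5 × 9 = 270
RPN > 274: #3 (280), #4 (800), #5 (448).
Sum: 280 + 800 + 448 = 1528.

1528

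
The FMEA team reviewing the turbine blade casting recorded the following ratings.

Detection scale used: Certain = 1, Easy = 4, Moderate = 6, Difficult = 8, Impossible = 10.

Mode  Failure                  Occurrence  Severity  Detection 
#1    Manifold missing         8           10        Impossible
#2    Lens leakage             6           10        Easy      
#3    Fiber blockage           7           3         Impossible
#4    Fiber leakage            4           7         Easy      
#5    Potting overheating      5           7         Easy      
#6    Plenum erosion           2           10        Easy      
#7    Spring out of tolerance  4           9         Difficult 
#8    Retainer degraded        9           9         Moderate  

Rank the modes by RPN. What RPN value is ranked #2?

RPN = Severity × Occurrence × Detection:
  #1: 10 × 8 × 10 = 800
  #2: 10 × 6 × 4 = 240
  #3: 3 × 7 × 10 = 210
  #4: 7 × 4 × 4 = 112
  #5: 7 × 5 × 4 = 140
  #6: 10 × 2 × 4 = 80
  #7: 9 × 4 × 8 = 288
  #8: 9 × 9 × 6 = 486
Sorted descending: 800, 486, 288, 240, 210, 140, 112, 80.
The second-highest RPN is 486 (#8).

486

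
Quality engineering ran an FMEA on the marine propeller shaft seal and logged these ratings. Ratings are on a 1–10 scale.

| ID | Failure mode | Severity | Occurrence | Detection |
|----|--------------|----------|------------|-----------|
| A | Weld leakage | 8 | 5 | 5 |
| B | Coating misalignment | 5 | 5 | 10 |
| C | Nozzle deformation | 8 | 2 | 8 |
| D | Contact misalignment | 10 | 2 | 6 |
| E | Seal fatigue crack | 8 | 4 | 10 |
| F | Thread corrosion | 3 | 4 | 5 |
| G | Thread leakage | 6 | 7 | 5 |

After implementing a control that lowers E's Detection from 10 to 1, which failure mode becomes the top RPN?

B

RPN = Severity × Occurrence × Detection:
  A: 8 × 5 × 5 = 200
  B: 5 × 5 × 10 = 250
  C: 8 × 2 × 8 = 128
  D: 10 × 2 × 6 = 120
  E: 8 × 4 × 10 = 320
  F: 3 × 4 × 5 = 60
  G: 6 × 7 × 5 = 210
After action: E → 8 × 4 × 1 = 32.
Revised RPNs: B=250, G=210, A=200, C=128, D=120, F=60, E=32.
Highest is now B (250).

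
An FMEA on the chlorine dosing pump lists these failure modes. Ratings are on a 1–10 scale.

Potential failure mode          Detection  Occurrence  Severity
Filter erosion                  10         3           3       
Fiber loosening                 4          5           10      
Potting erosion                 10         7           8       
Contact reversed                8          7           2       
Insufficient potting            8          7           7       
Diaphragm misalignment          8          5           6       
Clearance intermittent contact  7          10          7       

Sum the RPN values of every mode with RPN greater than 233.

1682

RPN = Severity × Occurrence × Detection:
  Filter erosion: 3 × 3 × 10 = 90
  Fiber loosening: 10 × 5 × 4 = 200
  Potting erosion: 8 × 7 × 10 = 560
  Contact reversed: 2 × 7 × 8 = 112
  Insufficient potting: 7 × 7 × 8 = 392
  Diaphragm misalignment: 6 × 5 × 8 = 240
  Clearance intermittent contact: 7 × 10 × 7 = 490
RPN > 233: Potting erosion (560), Insufficient potting (392), Diaphragm misalignment (240), Clearance intermittent contact (490).
Sum: 560 + 392 + 240 + 490 = 1682.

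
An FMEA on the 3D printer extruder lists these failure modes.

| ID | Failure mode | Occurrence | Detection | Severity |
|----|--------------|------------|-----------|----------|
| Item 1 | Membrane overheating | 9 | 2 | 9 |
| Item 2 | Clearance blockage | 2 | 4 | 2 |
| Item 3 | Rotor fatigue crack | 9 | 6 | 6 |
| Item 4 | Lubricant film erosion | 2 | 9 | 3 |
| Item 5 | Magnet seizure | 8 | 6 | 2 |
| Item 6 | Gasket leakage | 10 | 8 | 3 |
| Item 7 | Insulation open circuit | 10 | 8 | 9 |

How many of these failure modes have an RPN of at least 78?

RPN = Severity × Occurrence × Detection:
  Item 1: 9 × 9 × 2 = 162
  Item 2: 2 × 2 × 4 = 16
  Item 3: 6 × 9 × 6 = 324
  Item 4: 3 × 2 × 9 = 54
  Item 5: 2 × 8 × 6 = 96
  Item 6: 3 × 10 × 8 = 240
  Item 7: 9 × 10 × 8 = 720
Modes with RPN ≥ 78: Item 1 (162), Item 3 (324), Item 5 (96), Item 6 (240), Item 7 (720) → 5.

5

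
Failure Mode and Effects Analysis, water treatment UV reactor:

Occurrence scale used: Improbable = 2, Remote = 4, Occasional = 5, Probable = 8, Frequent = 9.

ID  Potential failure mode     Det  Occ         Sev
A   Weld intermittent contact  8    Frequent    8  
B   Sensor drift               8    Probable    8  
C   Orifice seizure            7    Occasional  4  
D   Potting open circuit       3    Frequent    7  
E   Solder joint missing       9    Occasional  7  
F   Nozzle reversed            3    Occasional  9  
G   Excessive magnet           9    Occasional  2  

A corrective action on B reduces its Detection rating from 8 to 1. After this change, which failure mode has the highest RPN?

A

RPN = Severity × Occurrence × Detection:
  A: 8 × 9 × 8 = 576
  B: 8 × 8 × 8 = 512
  C: 4 × 5 × 7 = 140
  D: 7 × 9 × 3 = 189
  E: 7 × 5 × 9 = 315
  F: 9 × 5 × 3 = 135
  G: 2 × 5 × 9 = 90
After action: B → 8 × 8 × 1 = 64.
Revised RPNs: A=576, E=315, D=189, C=140, F=135, G=90, B=64.
Highest is now A (576).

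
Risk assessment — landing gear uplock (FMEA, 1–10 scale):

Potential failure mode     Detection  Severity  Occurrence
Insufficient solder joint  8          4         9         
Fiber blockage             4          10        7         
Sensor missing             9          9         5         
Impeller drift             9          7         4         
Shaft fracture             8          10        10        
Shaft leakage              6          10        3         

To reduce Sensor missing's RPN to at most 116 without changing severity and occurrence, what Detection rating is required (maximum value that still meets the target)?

2

Sensor missing: S=9, O=5, D=9 → current RPN = 405.
Fixed product = 45. Need 45 × D ≤ 116, so D ≤ 116/45 = 2.58.
Maximum integer Detection rating = 2 (gives RPN 90; D=3 would give 135 > 116).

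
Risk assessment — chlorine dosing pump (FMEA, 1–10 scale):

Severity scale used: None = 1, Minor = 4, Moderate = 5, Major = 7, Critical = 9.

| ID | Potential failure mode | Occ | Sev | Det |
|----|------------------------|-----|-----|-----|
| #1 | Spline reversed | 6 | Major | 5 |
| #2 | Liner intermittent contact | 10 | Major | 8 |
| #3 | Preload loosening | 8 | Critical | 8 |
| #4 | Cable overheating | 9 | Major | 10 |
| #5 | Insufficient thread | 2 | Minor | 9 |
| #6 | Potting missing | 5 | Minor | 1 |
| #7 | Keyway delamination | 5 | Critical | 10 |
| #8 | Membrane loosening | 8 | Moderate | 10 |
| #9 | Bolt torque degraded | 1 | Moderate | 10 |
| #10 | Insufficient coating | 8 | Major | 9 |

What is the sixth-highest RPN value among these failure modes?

RPN = Severity × Occurrence × Detection:
  #1: 7 × 6 × 5 = 210
  #2: 7 × 10 × 8 = 560
  #3: 9 × 8 × 8 = 576
  #4: 7 × 9 × 10 = 630
  #5: 4 × 2 × 9 = 72
  #6: 4 × 5 × 1 = 20
  #7: 9 × 5 × 10 = 450
  #8: 5 × 8 × 10 = 400
  #9: 5 × 1 × 10 = 50
  #10: 7 × 8 × 9 = 504
Sorted descending: 630, 576, 560, 504, 450, 400, 210, 72, 50, 20.
The sixth-highest RPN is 400 (#8).

400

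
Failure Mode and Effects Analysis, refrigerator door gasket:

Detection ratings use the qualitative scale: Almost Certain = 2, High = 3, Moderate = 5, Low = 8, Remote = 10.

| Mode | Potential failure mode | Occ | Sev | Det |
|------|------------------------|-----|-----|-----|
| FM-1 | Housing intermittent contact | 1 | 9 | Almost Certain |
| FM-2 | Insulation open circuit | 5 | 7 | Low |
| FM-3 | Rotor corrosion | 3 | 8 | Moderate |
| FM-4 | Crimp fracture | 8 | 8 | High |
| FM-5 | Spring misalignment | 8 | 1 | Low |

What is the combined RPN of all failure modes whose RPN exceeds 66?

RPN = Severity × Occurrence × Detection:
  FM-1: 9 × 1 × 2 = 18
  FM-2: 7 × 5 × 8 = 280
  FM-3: 8 × 3 × 5 = 120
  FM-4: 8 × 8 × 3 = 192
  FM-5: 1 × 8 × 8 = 64
RPN > 66: FM-2 (280), FM-3 (120), FM-4 (192).
Sum: 280 + 120 + 192 = 592.

592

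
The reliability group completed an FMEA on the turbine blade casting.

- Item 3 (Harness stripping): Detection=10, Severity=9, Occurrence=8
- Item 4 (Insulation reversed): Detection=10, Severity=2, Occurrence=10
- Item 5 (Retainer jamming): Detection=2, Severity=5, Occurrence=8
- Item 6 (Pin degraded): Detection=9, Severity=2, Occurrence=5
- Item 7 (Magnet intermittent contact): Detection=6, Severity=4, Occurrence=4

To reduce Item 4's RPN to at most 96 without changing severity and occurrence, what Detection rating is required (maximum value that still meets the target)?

4

Item 4: S=2, O=10, D=10 → current RPN = 200.
Fixed product = 20. Need 20 × D ≤ 96, so D ≤ 96/20 = 4.80.
Maximum integer Detection rating = 4 (gives RPN 80; D=5 would give 100 > 96).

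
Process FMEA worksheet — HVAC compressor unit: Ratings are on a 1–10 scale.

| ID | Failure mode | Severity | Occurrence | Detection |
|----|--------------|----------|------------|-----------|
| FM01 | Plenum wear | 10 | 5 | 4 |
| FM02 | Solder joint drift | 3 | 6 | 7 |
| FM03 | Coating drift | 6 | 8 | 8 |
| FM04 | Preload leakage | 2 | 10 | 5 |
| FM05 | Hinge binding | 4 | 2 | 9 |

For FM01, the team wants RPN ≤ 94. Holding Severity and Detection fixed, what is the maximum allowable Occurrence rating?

2

FM01: S=10, O=5, D=4 → current RPN = 200.
Fixed product = 40. Need 40 × O ≤ 94, so O ≤ 94/40 = 2.35.
Maximum integer Occurrence rating = 2 (gives RPN 80; O=3 would give 120 > 94).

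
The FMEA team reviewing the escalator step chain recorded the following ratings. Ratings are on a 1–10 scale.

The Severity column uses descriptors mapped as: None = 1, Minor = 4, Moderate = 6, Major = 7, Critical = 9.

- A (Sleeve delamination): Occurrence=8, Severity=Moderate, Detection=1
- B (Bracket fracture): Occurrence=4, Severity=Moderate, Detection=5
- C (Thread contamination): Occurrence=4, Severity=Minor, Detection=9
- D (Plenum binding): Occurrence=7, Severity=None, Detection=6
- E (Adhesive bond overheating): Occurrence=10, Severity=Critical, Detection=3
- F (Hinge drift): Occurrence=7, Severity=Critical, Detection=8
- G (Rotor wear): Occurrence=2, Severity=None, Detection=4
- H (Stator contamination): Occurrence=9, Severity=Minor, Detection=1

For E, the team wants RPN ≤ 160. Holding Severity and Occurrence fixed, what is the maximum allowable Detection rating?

1

E: S=9, O=10, D=3 → current RPN = 270.
Fixed product = 90. Need 90 × D ≤ 160, so D ≤ 160/90 = 1.78.
Maximum integer Detection rating = 1 (gives RPN 90; D=2 would give 180 > 160).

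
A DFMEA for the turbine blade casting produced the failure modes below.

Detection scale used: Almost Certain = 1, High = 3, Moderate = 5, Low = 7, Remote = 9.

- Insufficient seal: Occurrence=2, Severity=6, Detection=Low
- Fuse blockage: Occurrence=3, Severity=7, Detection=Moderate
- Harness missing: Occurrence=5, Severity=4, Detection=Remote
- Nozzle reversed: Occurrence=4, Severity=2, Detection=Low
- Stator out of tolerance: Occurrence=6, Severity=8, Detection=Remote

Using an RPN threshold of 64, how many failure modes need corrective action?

RPN = Severity × Occurrence × Detection:
  Insufficient seal: 6 × 2 × 7 = 84
  Fuse blockage: 7 × 3 × 5 = 105
  Harness missing: 4 × 5 × 9 = 180
  Nozzle reversed: 2 × 4 × 7 = 56
  Stator out of tolerance: 8 × 6 × 9 = 432
Modes with RPN ≥ 64: Insufficient seal (84), Fuse blockage (105), Harness missing (180), Stator out of tolerance (432) → 4.

4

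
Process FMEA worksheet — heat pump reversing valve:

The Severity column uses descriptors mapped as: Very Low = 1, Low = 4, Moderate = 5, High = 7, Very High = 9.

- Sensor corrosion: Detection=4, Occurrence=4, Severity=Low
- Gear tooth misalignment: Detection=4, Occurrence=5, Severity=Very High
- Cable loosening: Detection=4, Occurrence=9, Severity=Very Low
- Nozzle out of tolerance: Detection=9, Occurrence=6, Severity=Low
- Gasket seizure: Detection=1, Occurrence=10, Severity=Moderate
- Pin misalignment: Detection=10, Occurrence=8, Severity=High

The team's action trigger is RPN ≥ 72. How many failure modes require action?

RPN = Severity × Occurrence × Detection:
  Sensor corrosion: 4 × 4 × 4 = 64
  Gear tooth misalignment: 9 × 5 × 4 = 180
  Cable loosening: 1 × 9 × 4 = 36
  Nozzle out of tolerance: 4 × 6 × 9 = 216
  Gasket seizure: 5 × 10 × 1 = 50
  Pin misalignment: 7 × 8 × 10 = 560
Modes with RPN ≥ 72: Gear tooth misalignment (180), Nozzle out of tolerance (216), Pin misalignment (560) → 3.

3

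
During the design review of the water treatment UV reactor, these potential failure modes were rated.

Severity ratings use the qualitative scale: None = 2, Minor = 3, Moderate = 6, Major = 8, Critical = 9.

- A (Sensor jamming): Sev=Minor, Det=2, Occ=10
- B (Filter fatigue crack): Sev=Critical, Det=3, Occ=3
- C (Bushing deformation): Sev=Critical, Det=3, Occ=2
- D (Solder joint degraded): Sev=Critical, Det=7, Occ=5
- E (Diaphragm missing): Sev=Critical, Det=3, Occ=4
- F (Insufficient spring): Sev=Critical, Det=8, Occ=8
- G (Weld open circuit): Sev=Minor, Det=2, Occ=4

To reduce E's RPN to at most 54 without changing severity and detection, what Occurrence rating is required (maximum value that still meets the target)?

E: S=9, O=4, D=3 → current RPN = 108.
Fixed product = 27. Need 27 × O ≤ 54, so O ≤ 54/27 = 2.00.
Maximum integer Occurrence rating = 2 (gives RPN 54; O=3 would give 81 > 54).

2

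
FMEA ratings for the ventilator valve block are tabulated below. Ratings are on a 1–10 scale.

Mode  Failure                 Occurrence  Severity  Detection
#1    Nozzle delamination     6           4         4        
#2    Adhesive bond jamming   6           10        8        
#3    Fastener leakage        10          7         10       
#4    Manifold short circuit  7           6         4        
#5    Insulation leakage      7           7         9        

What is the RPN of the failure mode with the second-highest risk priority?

480

RPN = Severity × Occurrence × Detection:
  #1: 4 × 6 × 4 = 96
  #2: 10 × 6 × 8 = 480
  #3: 7 × 10 × 10 = 700
  #4: 6 × 7 × 4 = 168
  #5: 7 × 7 × 9 = 441
Sorted descending: 700, 480, 441, 168, 96.
The second-highest RPN is 480 (#2).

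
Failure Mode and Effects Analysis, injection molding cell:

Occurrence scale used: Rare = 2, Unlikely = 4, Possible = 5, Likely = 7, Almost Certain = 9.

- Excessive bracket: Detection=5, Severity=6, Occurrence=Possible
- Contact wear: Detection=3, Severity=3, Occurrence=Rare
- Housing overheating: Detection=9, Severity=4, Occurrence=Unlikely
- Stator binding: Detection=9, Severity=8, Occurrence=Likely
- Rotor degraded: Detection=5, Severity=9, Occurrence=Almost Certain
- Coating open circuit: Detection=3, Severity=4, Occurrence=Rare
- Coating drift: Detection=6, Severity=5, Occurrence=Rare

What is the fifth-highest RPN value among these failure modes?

60

RPN = Severity × Occurrence × Detection:
  Excessive bracket: 6 × 5 × 5 = 150
  Contact wear: 3 × 2 × 3 = 18
  Housing overheating: 4 × 4 × 9 = 144
  Stator binding: 8 × 7 × 9 = 504
  Rotor degraded: 9 × 9 × 5 = 405
  Coating open circuit: 4 × 2 × 3 = 24
  Coating drift: 5 × 2 × 6 = 60
Sorted descending: 504, 405, 150, 144, 60, 24, 18.
The fifth-highest RPN is 60 (Coating drift).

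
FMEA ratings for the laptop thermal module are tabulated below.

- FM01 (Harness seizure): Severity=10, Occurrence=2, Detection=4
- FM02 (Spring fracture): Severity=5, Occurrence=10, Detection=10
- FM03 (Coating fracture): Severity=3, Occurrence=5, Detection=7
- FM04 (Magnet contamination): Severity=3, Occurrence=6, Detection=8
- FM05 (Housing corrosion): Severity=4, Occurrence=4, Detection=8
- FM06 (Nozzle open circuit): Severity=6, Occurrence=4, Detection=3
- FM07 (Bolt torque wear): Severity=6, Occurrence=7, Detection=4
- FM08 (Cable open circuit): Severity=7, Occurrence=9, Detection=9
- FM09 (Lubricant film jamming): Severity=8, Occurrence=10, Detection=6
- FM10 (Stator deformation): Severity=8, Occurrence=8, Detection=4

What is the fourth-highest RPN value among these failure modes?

256

RPN = Severity × Occurrence × Detection:
  FM01: 10 × 2 × 4 = 80
  FM02: 5 × 10 × 10 = 500
  FM03: 3 × 5 × 7 = 105
  FM04: 3 × 6 × 8 = 144
  FM05: 4 × 4 × 8 = 128
  FM06: 6 × 4 × 3 = 72
  FM07: 6 × 7 × 4 = 168
  FM08: 7 × 9 × 9 = 567
  FM09: 8 × 10 × 6 = 480
  FM10: 8 × 8 × 4 = 256
Sorted descending: 567, 500, 480, 256, 168, 144, 128, 105, 80, 72.
The fourth-highest RPN is 256 (FM10).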